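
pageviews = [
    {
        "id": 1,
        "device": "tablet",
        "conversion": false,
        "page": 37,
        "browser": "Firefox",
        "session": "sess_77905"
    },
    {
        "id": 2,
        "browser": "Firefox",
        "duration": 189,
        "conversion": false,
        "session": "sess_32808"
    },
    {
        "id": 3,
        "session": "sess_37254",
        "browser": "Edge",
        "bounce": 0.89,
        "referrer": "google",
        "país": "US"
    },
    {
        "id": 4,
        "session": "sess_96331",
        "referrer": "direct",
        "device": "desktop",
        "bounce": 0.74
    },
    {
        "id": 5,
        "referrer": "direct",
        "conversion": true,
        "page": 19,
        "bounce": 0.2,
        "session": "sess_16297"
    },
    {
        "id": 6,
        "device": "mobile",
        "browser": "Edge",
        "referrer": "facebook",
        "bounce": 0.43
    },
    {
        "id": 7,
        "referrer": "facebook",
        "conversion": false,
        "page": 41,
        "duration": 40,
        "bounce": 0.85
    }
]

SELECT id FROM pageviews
[1, 2, 3, 4, 5, 6, 7]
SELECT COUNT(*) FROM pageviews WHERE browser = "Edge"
2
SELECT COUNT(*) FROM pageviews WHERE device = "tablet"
1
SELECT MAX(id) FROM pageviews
7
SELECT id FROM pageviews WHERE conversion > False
[5]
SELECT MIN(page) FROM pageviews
19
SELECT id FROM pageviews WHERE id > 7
[]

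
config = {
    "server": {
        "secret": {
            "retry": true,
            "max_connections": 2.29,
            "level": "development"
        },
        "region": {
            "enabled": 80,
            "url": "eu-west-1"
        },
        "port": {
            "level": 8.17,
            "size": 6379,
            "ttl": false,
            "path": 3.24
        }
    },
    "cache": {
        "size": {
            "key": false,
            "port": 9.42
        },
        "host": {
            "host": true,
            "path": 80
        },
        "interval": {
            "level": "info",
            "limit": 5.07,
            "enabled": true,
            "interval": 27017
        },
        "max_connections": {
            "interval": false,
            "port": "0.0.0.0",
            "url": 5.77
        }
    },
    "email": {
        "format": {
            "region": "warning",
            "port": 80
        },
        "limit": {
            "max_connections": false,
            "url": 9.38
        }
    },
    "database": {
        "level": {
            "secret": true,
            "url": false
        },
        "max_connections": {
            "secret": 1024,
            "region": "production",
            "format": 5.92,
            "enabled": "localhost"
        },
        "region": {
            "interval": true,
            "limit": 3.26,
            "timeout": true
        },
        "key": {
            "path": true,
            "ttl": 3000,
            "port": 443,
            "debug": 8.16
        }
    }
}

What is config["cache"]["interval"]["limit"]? 5.07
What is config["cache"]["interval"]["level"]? "info"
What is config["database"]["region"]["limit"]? 3.26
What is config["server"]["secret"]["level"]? "development"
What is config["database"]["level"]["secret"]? True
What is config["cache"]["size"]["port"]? 9.42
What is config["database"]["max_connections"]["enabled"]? "localhost"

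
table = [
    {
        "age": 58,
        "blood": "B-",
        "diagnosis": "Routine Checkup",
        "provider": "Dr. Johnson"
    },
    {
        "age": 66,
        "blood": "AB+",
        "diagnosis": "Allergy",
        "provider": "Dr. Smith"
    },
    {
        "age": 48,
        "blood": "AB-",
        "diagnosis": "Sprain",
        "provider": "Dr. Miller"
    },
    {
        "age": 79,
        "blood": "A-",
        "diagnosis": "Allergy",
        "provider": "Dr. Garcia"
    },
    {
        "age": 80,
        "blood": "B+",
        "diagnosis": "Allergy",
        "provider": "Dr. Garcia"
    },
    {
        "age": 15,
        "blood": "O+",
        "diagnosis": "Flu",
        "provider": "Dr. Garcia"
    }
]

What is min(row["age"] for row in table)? 15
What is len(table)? 6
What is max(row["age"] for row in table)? 80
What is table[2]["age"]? 48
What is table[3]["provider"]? "Dr. Garcia"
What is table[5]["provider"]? "Dr. Garcia"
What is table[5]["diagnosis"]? "Flu"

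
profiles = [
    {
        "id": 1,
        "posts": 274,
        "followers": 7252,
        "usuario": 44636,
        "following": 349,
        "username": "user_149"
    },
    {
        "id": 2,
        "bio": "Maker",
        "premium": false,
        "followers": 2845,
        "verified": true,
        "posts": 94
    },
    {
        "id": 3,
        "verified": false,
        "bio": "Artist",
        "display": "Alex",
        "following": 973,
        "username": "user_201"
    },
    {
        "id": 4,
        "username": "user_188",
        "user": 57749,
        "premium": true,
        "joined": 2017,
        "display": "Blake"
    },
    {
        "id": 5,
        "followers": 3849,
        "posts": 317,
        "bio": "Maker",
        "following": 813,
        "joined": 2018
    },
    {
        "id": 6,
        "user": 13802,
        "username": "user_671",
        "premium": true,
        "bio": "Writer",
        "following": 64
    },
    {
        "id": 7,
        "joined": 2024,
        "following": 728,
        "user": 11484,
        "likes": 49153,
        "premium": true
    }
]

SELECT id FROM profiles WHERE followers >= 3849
[1, 5]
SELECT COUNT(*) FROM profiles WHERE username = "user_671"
1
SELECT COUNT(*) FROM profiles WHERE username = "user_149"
1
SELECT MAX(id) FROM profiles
7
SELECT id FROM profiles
[1, 2, 3, 4, 5, 6, 7]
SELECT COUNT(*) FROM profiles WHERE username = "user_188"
1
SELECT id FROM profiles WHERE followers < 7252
[2, 5]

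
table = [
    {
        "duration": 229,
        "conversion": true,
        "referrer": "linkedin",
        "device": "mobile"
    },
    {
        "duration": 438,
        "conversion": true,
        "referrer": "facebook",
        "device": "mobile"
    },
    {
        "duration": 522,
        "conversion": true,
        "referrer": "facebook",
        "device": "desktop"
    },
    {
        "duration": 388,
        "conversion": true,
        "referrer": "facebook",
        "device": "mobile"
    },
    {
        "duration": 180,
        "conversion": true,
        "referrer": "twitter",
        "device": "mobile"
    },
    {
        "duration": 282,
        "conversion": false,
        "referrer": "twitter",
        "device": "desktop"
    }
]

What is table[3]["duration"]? 388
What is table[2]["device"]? "desktop"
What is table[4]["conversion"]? True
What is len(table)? 6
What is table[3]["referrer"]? "facebook"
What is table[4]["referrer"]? "twitter"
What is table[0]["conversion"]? True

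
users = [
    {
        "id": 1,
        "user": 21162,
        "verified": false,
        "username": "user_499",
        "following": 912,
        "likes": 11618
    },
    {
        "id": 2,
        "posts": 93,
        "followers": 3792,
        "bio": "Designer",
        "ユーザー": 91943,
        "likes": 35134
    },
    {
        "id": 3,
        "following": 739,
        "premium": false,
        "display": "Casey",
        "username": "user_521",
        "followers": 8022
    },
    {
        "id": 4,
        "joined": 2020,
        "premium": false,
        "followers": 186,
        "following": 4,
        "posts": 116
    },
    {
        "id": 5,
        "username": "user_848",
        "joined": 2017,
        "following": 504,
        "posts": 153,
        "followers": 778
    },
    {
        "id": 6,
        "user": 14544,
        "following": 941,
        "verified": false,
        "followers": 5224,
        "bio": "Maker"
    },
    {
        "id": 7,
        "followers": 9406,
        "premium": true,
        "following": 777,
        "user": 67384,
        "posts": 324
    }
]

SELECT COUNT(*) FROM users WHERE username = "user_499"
1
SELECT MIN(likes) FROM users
11618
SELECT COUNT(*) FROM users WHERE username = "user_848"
1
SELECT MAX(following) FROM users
941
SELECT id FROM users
[1, 2, 3, 4, 5, 6, 7]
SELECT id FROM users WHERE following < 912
[3, 4, 5, 7]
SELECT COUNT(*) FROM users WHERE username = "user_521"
1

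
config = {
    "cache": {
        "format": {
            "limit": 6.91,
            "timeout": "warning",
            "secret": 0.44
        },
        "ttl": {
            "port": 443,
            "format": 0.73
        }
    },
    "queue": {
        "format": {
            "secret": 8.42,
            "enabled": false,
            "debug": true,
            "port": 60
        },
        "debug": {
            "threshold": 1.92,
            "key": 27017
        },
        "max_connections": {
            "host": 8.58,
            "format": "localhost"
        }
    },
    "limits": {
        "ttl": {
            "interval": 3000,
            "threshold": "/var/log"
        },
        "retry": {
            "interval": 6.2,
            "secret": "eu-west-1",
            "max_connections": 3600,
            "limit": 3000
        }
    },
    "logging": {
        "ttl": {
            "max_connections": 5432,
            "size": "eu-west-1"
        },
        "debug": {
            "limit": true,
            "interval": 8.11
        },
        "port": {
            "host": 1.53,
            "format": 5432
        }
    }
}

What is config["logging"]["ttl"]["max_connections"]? 5432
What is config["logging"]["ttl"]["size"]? "eu-west-1"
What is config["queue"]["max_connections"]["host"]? 8.58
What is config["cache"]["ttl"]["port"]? 443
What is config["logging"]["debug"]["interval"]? 8.11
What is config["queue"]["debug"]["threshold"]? 1.92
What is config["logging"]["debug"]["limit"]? True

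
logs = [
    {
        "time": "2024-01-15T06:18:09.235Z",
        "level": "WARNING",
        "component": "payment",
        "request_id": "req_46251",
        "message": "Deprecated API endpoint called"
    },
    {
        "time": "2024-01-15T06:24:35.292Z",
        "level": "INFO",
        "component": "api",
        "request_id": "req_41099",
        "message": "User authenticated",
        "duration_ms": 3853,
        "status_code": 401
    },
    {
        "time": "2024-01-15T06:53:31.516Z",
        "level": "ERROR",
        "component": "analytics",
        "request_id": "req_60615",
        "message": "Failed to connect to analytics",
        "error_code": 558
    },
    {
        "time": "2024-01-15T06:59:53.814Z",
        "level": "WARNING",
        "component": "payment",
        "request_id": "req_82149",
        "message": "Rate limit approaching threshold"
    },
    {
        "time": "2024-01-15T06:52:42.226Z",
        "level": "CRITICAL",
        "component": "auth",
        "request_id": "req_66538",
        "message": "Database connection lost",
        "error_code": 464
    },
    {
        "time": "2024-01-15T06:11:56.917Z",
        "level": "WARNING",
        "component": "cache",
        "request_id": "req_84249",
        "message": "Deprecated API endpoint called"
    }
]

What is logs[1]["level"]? "INFO"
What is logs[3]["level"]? "WARNING"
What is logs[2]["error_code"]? 558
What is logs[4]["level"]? "CRITICAL"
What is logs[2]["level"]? "ERROR"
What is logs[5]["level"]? "WARNING"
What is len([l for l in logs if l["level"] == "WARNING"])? 3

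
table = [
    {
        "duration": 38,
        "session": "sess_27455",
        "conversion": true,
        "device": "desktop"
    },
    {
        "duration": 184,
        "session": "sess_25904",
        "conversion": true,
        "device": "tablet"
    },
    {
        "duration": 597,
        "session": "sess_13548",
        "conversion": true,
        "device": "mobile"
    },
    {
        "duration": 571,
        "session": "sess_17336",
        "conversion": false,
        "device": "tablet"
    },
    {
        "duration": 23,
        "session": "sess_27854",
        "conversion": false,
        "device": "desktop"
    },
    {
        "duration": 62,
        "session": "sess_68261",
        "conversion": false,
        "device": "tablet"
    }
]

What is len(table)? 6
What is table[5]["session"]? "sess_68261"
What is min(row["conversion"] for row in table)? False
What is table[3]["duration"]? 571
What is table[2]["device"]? "mobile"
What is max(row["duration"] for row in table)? 597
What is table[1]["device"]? "tablet"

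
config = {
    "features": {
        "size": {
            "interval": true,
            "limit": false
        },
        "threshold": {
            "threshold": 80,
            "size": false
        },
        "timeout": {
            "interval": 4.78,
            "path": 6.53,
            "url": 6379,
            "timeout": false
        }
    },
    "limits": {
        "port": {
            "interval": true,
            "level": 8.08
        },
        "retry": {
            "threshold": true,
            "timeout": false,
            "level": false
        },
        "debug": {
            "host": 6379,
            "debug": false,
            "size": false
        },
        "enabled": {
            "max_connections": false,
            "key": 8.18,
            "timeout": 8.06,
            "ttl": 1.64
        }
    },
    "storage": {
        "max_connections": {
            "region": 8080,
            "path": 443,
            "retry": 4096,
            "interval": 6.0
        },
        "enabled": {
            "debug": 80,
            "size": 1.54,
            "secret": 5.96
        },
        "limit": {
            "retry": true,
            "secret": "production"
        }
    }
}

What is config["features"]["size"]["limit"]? False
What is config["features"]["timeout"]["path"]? 6.53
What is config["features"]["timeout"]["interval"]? 4.78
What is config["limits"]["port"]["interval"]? True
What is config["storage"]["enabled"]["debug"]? 80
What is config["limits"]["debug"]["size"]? False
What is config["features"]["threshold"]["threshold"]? 80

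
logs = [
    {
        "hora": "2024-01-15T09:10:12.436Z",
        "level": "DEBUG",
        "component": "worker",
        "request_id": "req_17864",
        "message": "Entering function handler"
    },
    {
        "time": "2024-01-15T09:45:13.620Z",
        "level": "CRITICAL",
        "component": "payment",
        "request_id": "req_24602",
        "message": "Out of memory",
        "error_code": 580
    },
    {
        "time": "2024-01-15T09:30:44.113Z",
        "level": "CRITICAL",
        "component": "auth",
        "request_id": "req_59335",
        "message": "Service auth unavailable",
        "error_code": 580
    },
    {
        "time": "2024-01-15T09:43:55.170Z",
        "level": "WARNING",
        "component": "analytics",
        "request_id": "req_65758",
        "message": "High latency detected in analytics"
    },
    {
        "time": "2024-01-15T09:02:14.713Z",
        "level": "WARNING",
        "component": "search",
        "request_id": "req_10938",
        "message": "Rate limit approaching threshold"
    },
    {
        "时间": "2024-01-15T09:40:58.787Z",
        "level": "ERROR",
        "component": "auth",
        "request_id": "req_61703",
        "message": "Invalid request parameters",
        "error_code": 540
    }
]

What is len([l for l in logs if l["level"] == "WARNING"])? 2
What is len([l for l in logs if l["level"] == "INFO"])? 0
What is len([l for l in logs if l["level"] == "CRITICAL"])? 2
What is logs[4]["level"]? "WARNING"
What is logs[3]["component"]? "analytics"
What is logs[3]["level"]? "WARNING"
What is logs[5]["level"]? "ERROR"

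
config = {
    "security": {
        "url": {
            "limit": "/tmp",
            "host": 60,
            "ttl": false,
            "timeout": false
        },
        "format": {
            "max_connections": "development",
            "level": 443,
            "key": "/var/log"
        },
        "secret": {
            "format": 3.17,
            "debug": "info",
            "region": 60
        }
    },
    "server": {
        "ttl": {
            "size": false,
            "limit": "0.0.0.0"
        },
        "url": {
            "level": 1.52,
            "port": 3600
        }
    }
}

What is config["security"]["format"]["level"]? 443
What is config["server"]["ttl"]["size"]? False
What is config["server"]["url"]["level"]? 1.52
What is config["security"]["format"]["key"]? "/var/log"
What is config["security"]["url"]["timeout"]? False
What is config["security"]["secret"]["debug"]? "info"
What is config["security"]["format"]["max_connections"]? "development"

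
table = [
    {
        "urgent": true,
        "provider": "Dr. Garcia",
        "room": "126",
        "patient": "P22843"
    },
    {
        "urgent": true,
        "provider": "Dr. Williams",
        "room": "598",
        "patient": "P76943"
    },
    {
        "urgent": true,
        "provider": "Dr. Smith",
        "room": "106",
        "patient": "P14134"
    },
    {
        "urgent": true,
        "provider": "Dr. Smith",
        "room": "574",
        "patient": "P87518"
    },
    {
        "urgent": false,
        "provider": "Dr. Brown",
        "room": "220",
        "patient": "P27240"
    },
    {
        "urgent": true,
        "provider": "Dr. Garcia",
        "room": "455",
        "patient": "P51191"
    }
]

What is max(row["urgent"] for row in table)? True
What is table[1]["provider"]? "Dr. Williams"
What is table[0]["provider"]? "Dr. Garcia"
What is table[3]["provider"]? "Dr. Smith"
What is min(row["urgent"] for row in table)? False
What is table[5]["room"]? "455"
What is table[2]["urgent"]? True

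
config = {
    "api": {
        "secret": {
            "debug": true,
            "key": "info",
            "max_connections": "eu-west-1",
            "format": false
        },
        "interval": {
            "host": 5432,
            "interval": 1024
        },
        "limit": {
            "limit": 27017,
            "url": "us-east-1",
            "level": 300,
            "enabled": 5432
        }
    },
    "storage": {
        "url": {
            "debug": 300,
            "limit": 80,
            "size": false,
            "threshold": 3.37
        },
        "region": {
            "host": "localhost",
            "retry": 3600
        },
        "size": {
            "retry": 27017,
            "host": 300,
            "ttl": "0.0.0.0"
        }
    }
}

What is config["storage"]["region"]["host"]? "localhost"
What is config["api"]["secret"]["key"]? "info"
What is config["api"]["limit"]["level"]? 300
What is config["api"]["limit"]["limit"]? 27017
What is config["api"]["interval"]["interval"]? 1024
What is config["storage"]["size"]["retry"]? 27017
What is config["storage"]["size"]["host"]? 300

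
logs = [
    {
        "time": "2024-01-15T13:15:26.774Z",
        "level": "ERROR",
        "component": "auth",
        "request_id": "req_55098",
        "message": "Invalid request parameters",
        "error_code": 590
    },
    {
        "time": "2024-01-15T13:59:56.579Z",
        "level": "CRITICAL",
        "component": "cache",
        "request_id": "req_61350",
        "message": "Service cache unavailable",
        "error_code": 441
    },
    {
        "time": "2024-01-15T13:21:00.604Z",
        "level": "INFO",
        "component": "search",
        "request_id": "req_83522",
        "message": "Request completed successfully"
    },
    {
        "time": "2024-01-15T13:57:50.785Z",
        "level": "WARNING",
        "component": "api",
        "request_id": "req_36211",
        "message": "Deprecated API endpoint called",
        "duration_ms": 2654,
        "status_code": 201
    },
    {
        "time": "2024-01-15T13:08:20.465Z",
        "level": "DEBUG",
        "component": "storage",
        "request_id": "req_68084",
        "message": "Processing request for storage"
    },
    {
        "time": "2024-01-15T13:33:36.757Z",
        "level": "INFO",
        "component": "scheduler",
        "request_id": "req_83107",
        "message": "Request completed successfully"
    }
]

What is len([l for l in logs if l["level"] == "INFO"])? 2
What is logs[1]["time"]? "2024-01-15T13:59:56.579Z"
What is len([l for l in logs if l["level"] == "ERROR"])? 1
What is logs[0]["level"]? "ERROR"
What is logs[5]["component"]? "scheduler"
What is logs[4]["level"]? "DEBUG"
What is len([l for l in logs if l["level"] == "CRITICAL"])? 1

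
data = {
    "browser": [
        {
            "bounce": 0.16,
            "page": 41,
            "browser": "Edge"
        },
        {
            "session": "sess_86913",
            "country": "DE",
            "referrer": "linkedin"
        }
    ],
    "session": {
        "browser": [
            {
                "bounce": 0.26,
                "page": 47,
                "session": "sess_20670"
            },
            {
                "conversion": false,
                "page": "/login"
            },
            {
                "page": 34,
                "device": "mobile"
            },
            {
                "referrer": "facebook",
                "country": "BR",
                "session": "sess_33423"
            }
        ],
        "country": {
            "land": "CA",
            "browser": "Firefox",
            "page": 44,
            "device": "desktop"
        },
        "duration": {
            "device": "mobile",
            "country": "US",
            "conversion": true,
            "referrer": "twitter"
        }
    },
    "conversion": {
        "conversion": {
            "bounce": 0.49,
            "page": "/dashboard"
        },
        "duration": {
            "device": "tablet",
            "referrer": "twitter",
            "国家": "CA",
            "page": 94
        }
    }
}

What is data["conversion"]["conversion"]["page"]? "/dashboard"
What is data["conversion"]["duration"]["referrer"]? "twitter"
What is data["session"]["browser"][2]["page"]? 34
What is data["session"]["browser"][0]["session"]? "sess_20670"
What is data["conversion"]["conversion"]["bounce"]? 0.49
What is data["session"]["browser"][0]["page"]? 47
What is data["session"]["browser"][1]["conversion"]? False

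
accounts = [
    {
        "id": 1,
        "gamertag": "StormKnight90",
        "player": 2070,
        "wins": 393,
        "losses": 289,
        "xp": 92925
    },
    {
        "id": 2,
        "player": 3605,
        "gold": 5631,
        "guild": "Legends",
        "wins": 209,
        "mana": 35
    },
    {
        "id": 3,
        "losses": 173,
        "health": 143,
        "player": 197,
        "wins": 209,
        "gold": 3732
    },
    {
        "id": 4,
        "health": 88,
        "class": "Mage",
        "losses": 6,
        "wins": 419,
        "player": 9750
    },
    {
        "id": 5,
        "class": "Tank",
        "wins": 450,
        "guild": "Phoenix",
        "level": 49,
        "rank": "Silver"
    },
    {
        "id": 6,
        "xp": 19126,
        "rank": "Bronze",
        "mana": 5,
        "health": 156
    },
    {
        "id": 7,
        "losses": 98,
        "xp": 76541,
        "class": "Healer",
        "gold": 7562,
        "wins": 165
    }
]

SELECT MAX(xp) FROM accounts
92925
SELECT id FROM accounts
[1, 2, 3, 4, 5, 6, 7]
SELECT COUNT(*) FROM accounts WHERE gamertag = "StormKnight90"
1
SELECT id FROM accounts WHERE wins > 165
[1, 2, 3, 4, 5]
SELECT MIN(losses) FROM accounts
6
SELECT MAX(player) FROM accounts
9750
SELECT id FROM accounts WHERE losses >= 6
[1, 3, 4, 7]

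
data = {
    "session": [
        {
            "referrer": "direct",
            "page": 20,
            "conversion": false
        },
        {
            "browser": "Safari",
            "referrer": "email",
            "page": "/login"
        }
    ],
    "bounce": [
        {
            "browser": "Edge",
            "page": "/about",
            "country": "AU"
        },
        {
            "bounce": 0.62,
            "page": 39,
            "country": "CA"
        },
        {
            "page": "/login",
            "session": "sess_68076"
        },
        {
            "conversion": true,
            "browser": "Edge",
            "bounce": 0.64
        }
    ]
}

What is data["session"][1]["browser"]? "Safari"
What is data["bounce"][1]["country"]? "CA"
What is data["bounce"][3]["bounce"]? 0.64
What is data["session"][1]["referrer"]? "email"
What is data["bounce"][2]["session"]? "sess_68076"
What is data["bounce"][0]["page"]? "/about"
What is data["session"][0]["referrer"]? "direct"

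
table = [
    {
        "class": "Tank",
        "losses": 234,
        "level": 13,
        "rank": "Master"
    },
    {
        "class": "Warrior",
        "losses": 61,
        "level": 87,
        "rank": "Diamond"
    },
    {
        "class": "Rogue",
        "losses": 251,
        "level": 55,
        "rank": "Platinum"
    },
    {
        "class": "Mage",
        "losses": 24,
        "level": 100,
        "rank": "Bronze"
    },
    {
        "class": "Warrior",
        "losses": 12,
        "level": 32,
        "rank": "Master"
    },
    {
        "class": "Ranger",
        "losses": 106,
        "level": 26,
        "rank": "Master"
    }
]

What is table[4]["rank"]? "Master"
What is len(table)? 6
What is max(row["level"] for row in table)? 100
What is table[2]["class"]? "Rogue"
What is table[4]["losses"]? 12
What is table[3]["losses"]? 24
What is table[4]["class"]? "Warrior"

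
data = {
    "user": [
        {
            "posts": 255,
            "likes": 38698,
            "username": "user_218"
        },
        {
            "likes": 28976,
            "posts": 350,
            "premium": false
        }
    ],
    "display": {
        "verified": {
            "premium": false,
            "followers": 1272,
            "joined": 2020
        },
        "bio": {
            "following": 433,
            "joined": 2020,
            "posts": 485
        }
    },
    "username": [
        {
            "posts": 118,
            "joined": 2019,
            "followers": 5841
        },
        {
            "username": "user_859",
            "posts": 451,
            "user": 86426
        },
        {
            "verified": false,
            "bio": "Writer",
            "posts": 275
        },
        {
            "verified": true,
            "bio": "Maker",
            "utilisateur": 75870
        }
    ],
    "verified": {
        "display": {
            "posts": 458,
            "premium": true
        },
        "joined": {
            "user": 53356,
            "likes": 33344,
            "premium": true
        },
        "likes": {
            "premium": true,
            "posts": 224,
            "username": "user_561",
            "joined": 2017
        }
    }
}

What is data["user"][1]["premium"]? False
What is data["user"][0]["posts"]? 255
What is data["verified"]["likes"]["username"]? "user_561"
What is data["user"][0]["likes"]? 38698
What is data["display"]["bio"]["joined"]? 2020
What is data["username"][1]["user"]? 86426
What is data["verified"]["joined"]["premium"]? True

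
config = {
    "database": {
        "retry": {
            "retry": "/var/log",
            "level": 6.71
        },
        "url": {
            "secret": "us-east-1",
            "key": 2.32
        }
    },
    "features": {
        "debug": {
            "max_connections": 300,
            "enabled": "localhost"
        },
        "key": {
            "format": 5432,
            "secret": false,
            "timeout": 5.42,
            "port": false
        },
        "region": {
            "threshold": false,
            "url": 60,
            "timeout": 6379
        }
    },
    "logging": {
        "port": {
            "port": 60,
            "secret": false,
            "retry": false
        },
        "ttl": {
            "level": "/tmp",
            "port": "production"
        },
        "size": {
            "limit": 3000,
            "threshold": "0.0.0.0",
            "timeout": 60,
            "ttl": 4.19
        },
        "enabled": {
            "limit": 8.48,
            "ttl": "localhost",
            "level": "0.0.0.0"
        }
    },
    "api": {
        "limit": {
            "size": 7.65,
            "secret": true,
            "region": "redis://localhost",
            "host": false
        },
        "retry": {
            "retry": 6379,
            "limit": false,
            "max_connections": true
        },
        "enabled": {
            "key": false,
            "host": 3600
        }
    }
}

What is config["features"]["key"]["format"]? 5432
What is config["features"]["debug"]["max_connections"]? 300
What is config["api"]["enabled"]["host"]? 3600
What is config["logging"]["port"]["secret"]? False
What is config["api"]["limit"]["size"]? 7.65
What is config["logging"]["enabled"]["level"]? "0.0.0.0"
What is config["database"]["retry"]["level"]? 6.71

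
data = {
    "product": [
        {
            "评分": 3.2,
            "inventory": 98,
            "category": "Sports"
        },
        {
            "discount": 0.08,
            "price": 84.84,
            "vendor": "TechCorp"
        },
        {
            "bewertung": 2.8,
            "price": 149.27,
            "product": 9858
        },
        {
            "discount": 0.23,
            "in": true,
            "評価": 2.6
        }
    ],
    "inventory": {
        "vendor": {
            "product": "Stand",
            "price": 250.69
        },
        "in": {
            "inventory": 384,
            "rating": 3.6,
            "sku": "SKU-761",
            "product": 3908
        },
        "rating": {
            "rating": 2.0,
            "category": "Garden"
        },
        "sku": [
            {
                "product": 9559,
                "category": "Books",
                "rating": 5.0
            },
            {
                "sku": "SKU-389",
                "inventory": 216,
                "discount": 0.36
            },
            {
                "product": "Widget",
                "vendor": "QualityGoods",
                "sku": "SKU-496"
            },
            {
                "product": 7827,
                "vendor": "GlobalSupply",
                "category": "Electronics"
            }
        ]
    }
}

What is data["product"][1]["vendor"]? "TechCorp"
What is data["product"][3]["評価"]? 2.6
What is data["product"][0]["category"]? "Sports"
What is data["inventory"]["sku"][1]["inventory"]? 216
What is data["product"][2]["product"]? 9858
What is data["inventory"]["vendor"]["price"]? 250.69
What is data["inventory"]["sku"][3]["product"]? 7827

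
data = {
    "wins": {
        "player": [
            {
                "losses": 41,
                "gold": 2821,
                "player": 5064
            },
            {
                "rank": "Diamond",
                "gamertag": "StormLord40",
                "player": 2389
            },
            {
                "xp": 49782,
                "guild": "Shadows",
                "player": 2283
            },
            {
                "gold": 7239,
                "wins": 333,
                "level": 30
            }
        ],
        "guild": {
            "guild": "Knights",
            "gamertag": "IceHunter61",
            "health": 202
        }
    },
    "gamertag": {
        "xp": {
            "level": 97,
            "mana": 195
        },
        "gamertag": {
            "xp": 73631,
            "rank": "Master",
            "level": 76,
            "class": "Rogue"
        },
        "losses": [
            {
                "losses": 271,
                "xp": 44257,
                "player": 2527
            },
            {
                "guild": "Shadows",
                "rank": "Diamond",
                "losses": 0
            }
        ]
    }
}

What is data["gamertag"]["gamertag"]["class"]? "Rogue"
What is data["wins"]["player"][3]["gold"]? 7239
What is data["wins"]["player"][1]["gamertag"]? "StormLord40"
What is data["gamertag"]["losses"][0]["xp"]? 44257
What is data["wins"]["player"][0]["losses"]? 41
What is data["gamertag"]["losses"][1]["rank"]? "Diamond"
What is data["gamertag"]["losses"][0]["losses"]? 271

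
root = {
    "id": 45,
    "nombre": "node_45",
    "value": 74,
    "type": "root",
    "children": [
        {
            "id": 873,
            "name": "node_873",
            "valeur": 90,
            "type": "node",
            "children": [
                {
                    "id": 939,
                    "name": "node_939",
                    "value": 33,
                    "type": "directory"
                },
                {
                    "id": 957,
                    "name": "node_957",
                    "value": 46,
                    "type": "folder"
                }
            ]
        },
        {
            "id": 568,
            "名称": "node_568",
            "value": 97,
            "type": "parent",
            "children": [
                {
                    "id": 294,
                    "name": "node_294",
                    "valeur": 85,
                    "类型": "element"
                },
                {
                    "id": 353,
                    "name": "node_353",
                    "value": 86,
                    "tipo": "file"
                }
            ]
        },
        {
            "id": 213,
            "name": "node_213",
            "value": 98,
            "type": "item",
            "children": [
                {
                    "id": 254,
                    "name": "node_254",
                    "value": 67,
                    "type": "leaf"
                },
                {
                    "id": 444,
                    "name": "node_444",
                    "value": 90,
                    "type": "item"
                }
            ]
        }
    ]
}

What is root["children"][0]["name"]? "node_873"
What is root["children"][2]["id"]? 213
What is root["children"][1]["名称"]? "node_568"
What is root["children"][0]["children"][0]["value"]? 33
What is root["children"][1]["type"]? "parent"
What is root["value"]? 74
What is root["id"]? 45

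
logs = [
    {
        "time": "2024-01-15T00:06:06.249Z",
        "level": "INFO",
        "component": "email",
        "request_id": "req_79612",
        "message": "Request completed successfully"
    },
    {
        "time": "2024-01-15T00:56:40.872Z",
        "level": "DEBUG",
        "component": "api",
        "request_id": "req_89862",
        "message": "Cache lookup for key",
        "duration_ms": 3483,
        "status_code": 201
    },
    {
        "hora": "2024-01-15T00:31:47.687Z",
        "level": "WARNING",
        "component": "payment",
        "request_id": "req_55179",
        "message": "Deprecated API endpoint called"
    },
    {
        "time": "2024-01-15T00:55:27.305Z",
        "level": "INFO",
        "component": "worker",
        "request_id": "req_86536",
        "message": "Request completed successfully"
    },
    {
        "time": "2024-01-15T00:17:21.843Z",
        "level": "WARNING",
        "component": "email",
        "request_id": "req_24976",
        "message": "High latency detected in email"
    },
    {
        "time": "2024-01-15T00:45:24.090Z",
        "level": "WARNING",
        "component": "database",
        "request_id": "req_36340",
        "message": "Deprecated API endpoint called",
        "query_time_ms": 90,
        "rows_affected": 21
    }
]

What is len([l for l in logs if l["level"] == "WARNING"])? 3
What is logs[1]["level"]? "DEBUG"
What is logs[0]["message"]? "Request completed successfully"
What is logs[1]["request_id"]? "req_89862"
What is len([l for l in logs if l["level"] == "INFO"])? 2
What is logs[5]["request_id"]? "req_36340"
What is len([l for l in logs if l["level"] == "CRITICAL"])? 0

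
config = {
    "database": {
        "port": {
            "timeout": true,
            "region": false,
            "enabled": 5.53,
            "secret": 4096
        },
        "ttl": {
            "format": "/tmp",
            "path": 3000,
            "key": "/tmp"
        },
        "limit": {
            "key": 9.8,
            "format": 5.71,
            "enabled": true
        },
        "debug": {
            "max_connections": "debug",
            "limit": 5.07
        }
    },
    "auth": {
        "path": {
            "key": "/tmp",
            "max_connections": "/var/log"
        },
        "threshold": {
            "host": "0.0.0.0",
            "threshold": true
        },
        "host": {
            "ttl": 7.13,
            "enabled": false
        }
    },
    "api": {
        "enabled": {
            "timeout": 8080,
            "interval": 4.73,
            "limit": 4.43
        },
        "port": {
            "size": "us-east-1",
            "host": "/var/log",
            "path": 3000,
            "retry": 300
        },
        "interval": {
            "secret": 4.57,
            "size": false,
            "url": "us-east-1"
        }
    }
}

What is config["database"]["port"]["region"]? False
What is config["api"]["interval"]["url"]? "us-east-1"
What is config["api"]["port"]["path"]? 3000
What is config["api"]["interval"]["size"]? False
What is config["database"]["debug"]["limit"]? 5.07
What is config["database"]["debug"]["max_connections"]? "debug"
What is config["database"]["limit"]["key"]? 9.8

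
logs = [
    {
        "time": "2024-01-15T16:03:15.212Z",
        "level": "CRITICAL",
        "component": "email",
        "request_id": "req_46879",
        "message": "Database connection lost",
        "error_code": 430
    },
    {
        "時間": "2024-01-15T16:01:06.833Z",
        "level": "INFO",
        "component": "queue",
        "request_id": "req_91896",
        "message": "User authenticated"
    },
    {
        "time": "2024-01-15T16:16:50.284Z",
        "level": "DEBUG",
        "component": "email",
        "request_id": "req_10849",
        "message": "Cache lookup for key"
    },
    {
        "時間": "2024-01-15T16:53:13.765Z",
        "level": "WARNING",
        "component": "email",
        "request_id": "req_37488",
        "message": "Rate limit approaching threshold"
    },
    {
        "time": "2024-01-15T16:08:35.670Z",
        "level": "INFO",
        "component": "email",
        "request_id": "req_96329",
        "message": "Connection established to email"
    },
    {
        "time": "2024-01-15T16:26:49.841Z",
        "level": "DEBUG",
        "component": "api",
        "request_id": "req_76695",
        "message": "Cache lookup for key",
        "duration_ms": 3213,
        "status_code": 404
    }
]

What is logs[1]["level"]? "INFO"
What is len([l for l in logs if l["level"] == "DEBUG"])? 2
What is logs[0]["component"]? "email"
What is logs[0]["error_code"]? 430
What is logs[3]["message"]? "Rate limit approaching threshold"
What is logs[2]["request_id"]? "req_10849"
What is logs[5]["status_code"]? 404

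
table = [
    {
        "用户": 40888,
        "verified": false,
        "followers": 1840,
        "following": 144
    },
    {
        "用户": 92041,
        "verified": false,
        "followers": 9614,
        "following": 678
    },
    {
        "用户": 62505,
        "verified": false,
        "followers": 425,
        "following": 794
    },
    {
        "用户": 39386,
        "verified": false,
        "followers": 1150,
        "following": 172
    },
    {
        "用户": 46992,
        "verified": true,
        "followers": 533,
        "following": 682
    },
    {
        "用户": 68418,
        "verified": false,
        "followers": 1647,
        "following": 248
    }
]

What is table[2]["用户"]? 62505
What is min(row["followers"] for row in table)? 425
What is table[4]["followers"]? 533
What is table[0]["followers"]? 1840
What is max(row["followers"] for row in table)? 9614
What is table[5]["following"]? 248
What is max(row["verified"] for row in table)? True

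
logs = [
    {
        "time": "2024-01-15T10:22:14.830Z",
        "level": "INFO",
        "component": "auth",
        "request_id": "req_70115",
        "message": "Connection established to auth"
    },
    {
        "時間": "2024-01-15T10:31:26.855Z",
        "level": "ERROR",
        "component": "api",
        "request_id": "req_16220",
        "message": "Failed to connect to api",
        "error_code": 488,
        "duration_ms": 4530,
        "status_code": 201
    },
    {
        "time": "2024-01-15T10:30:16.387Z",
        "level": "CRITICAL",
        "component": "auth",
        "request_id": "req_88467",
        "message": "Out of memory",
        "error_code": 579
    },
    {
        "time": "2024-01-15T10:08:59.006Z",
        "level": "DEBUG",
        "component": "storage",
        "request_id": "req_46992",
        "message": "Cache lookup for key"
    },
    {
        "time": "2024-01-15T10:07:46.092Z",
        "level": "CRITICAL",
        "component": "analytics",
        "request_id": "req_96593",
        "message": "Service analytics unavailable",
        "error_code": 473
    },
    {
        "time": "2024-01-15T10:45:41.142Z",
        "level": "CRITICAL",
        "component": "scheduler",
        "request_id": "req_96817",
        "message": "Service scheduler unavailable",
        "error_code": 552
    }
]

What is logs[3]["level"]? "DEBUG"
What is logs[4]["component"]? "analytics"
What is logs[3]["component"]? "storage"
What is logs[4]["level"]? "CRITICAL"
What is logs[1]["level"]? "ERROR"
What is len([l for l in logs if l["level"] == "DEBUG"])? 1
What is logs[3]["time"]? "2024-01-15T10:08:59.006Z"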